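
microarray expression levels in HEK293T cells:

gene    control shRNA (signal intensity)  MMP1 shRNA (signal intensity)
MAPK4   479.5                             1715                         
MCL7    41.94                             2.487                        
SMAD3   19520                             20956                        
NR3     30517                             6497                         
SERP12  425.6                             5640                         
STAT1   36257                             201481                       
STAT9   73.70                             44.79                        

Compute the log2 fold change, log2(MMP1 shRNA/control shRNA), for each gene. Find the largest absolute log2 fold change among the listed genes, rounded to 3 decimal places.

4.076

log2(1715/479.5) = 1.839  (MAPK4)
log2(2.487/41.94) = -4.076  (MCL7)
log2(20956/19520) = 0.102  (SMAD3)
log2(6497/30517) = -2.232  (NR3)
log2(5640/425.6) = 3.728  (SERP12)
log2(201481/36257) = 2.474  (STAT1)
log2(44.79/73.70) = -0.718  (STAT9)
The largest magnitude belongs to MCL7.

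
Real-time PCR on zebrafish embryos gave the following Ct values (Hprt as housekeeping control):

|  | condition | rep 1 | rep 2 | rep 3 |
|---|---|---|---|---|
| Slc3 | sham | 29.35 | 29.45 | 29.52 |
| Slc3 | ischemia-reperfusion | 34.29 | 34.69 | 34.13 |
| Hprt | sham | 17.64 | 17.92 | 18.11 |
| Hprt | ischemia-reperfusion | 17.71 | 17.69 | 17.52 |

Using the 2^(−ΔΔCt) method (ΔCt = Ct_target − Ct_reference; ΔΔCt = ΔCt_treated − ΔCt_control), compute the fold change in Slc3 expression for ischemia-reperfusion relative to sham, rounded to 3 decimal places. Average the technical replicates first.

Mean Ct: Slc3 sham 29.440; Slc3 ischemia-reperfusion 34.370; Hprt sham 17.890; Hprt ischemia-reperfusion 17.640
ΔCt(sham) = 29.440 − 17.890 = 11.550
ΔCt(ischemia-reperfusion) = 34.370 − 17.640 = 16.730
ΔΔCt = 16.730 − 11.550 = 5.180
Fold change = 2^(−5.180) = 0.0276

0.028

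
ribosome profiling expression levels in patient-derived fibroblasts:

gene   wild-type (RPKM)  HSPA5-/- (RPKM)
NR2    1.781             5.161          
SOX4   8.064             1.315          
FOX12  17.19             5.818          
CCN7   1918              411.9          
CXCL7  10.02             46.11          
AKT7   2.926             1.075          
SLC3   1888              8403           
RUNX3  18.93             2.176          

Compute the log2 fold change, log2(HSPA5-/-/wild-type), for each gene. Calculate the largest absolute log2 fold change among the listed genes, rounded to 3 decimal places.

log2(5.161/1.781) = 1.535  (NR2)
log2(1.315/8.064) = -2.616  (SOX4)
log2(5.818/17.19) = -1.563  (FOX12)
log2(411.9/1918) = -2.219  (CCN7)
log2(46.11/10.02) = 2.202  (CXCL7)
log2(1.075/2.926) = -1.445  (AKT7)
log2(8403/1888) = 2.154  (SLC3)
log2(2.176/18.93) = -3.121  (RUNX3)
The largest magnitude belongs to RUNX3.

3.121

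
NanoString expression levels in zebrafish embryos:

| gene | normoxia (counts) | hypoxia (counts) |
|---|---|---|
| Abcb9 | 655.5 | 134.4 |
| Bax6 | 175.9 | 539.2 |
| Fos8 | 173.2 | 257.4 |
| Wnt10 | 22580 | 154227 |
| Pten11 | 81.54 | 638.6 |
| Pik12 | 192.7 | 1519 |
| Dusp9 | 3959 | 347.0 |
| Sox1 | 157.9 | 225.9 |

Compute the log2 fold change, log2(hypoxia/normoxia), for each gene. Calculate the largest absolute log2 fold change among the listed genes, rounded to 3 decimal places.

log2(134.4/655.5) = -2.286  (Abcb9)
log2(539.2/175.9) = 1.616  (Bax6)
log2(257.4/173.2) = 0.572  (Fos8)
log2(154227/22580) = 2.772  (Wnt10)
log2(638.6/81.54) = 2.969  (Pten11)
log2(1519/192.7) = 2.979  (Pik12)
log2(347.0/3959) = -3.512  (Dusp9)
log2(225.9/157.9) = 0.517  (Sox1)
The largest magnitude belongs to Dusp9.

3.512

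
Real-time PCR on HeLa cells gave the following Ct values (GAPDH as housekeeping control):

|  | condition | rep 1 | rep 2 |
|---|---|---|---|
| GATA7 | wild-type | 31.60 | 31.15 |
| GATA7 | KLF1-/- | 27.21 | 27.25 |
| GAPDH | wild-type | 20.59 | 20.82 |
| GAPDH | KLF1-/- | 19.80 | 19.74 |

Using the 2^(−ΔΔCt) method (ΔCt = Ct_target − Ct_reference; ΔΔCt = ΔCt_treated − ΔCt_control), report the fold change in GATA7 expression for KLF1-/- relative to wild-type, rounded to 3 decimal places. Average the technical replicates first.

Mean Ct: GATA7 wild-type 31.375; GATA7 KLF1-/- 27.230; GAPDH wild-type 20.705; GAPDH KLF1-/- 19.770
ΔCt(wild-type) = 31.375 − 20.705 = 10.670
ΔCt(KLF1-/-) = 27.230 − 19.770 = 7.460
ΔΔCt = 7.460 − 10.670 = -3.210
Fold change = 2^(−(-3.210)) = 2^3.210 = 9.2535

9.254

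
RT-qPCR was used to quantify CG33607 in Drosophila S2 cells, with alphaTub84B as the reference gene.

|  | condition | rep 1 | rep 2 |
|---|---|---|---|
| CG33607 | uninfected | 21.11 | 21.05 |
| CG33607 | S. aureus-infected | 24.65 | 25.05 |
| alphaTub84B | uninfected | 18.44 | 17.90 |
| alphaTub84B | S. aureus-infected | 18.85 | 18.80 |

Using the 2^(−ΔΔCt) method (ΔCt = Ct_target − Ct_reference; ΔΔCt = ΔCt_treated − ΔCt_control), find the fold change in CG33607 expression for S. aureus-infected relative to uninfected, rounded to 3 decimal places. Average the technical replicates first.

Mean Ct: CG33607 uninfected 21.080; CG33607 S. aureus-infected 24.850; alphaTub84B uninfected 18.170; alphaTub84B S. aureus-infected 18.825
ΔCt(uninfected) = 21.080 − 18.170 = 2.910
ΔCt(S. aureus-infected) = 24.850 − 18.825 = 6.025
ΔΔCt = 6.025 − 2.910 = 3.115
Fold change = 2^(−3.115) = 0.1154

0.115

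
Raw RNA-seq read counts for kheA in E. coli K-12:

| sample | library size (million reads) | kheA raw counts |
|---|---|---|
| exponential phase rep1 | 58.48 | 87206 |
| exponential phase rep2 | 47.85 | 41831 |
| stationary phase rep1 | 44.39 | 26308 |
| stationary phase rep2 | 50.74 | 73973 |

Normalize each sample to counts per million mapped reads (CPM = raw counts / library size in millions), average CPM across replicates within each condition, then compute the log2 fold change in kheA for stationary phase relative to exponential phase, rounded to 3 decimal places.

CPM(exponential phase rep1) = 87206 / 58.48 = 1491.2107
CPM(exponential phase rep2) = 41831 / 47.85 = 874.2111
CPM(stationary phase rep1) = 26308 / 44.39 = 592.6560
CPM(stationary phase rep2) = 73973 / 50.74 = 1457.8833
mean CPM(exponential phase) = 1182.7109; mean CPM(stationary phase) = 1025.2697
Fold change = 1025.2697 / 1182.7109 = 0.86688
log2(0.86688) = -0.2061

-0.206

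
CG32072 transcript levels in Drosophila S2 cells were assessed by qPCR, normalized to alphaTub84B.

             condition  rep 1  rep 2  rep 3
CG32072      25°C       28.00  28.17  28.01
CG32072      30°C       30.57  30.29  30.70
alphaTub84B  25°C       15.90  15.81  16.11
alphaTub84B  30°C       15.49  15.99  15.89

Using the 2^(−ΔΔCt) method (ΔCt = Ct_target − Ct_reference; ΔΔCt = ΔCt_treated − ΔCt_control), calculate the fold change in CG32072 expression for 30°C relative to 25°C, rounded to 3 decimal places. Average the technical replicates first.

0.164

Mean Ct: CG32072 25°C 28.060; CG32072 30°C 30.520; alphaTub84B 25°C 15.940; alphaTub84B 30°C 15.790
ΔCt(25°C) = 28.060 − 15.940 = 12.120
ΔCt(30°C) = 30.520 − 15.790 = 14.730
ΔΔCt = 14.730 − 12.120 = 2.610
Fold change = 2^(−2.610) = 0.1638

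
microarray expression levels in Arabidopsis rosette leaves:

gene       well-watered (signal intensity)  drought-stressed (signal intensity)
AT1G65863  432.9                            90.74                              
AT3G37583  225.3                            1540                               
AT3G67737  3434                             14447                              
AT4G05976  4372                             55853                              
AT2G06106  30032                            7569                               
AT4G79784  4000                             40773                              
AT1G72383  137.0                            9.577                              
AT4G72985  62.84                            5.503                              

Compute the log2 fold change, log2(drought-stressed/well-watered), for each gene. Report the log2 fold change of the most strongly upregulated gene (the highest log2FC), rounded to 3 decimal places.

log2(90.74/432.9) = -2.254  (AT1G65863)
log2(1540/225.3) = 2.773  (AT3G37583)
log2(14447/3434) = 2.073  (AT3G67737)
log2(55853/4372) = 3.675  (AT4G05976)
log2(7569/30032) = -1.988  (AT2G06106)
log2(40773/4000) = 3.350  (AT4G79784)
log2(9.577/137.0) = -3.838  (AT1G72383)
log2(5.503/62.84) = -3.513  (AT4G72985)
AT4G05976 is most strongly upregulated.

3.675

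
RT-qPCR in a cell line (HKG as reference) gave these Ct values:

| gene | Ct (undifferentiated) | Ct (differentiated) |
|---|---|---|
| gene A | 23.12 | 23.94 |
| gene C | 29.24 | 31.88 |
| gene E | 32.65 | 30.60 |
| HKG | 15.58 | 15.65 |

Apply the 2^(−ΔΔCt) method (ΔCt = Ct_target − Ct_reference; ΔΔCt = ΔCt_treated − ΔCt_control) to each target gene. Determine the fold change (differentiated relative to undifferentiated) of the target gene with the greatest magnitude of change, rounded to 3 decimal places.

0.168

gene A: ΔΔCt = (23.94−15.65) − (23.12−15.58) = 8.29 − 7.54 = 0.75; fold change = 2^-0.75 = 0.595
gene C: ΔΔCt = (31.88−15.65) − (29.24−15.58) = 16.23 − 13.66 = 2.57; fold change = 2^-2.57 = 0.168
gene E: ΔΔCt = (30.60−15.65) − (32.65−15.58) = 14.95 − 17.07 = -2.12; fold change = 2^2.12 = 4.347
gene C has the largest |ΔΔCt| = 2.57.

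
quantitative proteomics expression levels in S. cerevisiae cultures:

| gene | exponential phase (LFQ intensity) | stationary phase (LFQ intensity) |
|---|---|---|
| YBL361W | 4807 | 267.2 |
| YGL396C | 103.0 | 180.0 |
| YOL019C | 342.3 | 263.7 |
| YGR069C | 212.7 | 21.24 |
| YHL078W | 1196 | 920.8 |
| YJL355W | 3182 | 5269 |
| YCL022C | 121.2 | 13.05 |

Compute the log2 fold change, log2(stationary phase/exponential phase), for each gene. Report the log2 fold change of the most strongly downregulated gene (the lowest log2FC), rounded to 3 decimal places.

log2(267.2/4807) = -4.169  (YBL361W)
log2(180.0/103.0) = 0.805  (YGL396C)
log2(263.7/342.3) = -0.376  (YOL019C)
log2(21.24/212.7) = -3.324  (YGR069C)
log2(920.8/1196) = -0.377  (YHL078W)
log2(5269/3182) = 0.728  (YJL355W)
log2(13.05/121.2) = -3.215  (YCL022C)
YBL361W is most strongly downregulated.

-4.169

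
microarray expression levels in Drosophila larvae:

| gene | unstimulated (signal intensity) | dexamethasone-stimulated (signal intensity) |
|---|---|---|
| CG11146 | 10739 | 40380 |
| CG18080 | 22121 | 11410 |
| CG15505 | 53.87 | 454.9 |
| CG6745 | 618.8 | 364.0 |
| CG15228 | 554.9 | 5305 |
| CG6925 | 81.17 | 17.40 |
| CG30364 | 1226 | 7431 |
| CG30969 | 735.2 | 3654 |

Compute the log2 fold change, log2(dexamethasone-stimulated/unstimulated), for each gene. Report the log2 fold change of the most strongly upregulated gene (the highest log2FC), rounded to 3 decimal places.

3.257

log2(40380/10739) = 1.911  (CG11146)
log2(11410/22121) = -0.955  (CG18080)
log2(454.9/53.87) = 3.078  (CG15505)
log2(364.0/618.8) = -0.766  (CG6745)
log2(5305/554.9) = 3.257  (CG15228)
log2(17.40/81.17) = -2.222  (CG6925)
log2(7431/1226) = 2.600  (CG30364)
log2(3654/735.2) = 2.313  (CG30969)
CG15228 is most strongly upregulated.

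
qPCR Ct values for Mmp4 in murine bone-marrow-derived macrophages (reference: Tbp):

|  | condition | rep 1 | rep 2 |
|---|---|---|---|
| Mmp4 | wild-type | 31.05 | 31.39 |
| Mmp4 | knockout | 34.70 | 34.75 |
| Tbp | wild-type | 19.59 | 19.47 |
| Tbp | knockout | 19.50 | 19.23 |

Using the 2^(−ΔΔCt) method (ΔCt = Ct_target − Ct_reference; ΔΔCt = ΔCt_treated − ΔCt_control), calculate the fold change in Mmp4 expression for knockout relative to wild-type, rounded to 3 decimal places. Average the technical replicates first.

0.079

Mean Ct: Mmp4 wild-type 31.220; Mmp4 knockout 34.725; Tbp wild-type 19.530; Tbp knockout 19.365
ΔCt(wild-type) = 31.220 − 19.530 = 11.690
ΔCt(knockout) = 34.725 − 19.365 = 15.360
ΔΔCt = 15.360 − 11.690 = 3.670
Fold change = 2^(−3.670) = 0.0786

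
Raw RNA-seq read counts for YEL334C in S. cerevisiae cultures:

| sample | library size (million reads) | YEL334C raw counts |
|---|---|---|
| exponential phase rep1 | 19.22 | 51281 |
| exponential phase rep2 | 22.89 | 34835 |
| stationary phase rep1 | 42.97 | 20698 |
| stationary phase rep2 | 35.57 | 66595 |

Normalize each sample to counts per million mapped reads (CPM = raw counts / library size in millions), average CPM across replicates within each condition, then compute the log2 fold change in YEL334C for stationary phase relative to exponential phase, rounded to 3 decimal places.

CPM(exponential phase rep1) = 51281 / 19.22 = 2668.1061
CPM(exponential phase rep2) = 34835 / 22.89 = 1521.8436
CPM(stationary phase rep1) = 20698 / 42.97 = 481.6849
CPM(stationary phase rep2) = 66595 / 35.57 = 1872.2238
mean CPM(exponential phase) = 2094.9749; mean CPM(stationary phase) = 1176.9543
Fold change = 1176.9543 / 2094.9749 = 0.56180
log2(0.56180) = -0.8319

-0.832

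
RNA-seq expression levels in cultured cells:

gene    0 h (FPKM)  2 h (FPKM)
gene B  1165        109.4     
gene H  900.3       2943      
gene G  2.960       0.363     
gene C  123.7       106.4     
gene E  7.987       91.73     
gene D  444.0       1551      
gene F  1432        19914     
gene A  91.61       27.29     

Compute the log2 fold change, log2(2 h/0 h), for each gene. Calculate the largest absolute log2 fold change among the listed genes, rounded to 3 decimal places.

log2(109.4/1165) = -3.413  (gene B)
log2(2943/900.3) = 1.709  (gene H)
log2(0.363/2.960) = -3.028  (gene G)
log2(106.4/123.7) = -0.217  (gene C)
log2(91.73/7.987) = 3.522  (gene E)
log2(1551/444.0) = 1.805  (gene D)
log2(19914/1432) = 3.798  (gene F)
log2(27.29/91.61) = -1.747  (gene A)
The largest magnitude belongs to gene F.

3.798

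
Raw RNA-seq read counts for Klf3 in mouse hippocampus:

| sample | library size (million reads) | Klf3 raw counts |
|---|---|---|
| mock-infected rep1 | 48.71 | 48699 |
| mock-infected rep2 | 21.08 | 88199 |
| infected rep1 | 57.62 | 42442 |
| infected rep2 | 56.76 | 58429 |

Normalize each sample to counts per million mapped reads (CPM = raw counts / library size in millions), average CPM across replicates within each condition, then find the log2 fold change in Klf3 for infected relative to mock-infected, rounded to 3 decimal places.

CPM(mock-infected rep1) = 48699 / 48.71 = 999.7742
CPM(mock-infected rep2) = 88199 / 21.08 = 4184.0133
CPM(infected rep1) = 42442 / 57.62 = 736.5845
CPM(infected rep2) = 58429 / 56.76 = 1029.4045
mean CPM(mock-infected) = 2591.8937; mean CPM(infected) = 882.9945
Fold change = 882.9945 / 2591.8937 = 0.34068
log2(0.34068) = -1.5535

-1.554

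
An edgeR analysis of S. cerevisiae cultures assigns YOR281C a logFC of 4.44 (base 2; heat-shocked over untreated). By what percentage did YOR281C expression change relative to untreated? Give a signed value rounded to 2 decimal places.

Fold change = 2^(4.44) = 21.7057
Percent change = (FC − 1) × 100% = (21.7057 − 1) × 100 = 2070.57%

2070.57%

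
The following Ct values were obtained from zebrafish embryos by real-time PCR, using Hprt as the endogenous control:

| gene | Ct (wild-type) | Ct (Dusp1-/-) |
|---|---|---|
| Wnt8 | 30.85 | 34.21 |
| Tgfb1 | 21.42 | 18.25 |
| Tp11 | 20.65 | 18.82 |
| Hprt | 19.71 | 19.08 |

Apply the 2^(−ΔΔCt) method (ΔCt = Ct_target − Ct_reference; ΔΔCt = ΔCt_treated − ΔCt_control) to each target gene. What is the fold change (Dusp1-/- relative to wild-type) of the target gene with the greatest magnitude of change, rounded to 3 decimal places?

0.063

Wnt8: ΔΔCt = (34.21−19.08) − (30.85−19.71) = 15.13 − 11.14 = 3.99; fold change = 2^-3.99 = 0.063
Tgfb1: ΔΔCt = (18.25−19.08) − (21.42−19.71) = -0.83 − 1.71 = -2.54; fold change = 2^2.54 = 5.816
Tp11: ΔΔCt = (18.82−19.08) − (20.65−19.71) = -0.26 − 0.94 = -1.20; fold change = 2^1.20 = 2.297
Wnt8 has the largest |ΔΔCt| = 3.99.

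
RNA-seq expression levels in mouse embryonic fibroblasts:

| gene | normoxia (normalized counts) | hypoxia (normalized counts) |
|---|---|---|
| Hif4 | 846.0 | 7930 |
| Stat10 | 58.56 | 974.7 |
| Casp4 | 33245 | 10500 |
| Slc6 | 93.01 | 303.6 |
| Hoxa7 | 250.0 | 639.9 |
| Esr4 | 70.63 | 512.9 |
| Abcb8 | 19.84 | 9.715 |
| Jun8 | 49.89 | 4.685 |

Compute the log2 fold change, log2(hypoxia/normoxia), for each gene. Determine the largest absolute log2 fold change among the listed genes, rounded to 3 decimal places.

4.057

log2(7930/846.0) = 3.229  (Hif4)
log2(974.7/58.56) = 4.057  (Stat10)
log2(10500/33245) = -1.663  (Casp4)
log2(303.6/93.01) = 1.707  (Slc6)
log2(639.9/250.0) = 1.356  (Hoxa7)
log2(512.9/70.63) = 2.860  (Esr4)
log2(9.715/19.84) = -1.030  (Abcb8)
log2(4.685/49.89) = -3.413  (Jun8)
The largest magnitude belongs to Stat10.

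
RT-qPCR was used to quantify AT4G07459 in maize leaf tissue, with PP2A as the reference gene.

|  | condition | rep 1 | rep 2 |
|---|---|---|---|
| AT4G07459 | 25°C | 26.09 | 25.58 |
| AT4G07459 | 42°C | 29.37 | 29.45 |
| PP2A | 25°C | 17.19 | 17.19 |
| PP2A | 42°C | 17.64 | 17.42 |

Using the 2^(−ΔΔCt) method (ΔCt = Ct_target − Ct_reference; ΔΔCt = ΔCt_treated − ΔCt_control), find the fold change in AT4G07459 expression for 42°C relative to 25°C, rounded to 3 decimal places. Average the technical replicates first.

Mean Ct: AT4G07459 25°C 25.835; AT4G07459 42°C 29.410; PP2A 25°C 17.190; PP2A 42°C 17.530
ΔCt(25°C) = 25.835 − 17.190 = 8.645
ΔCt(42°C) = 29.410 − 17.530 = 11.880
ΔΔCt = 11.880 − 8.645 = 3.235
Fold change = 2^(−3.235) = 0.1062

0.106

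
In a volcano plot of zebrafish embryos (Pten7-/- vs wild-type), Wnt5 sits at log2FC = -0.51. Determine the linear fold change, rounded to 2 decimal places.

0.70

Fold change = 2^(-0.51) = 0.702
That is, Wnt5 drops to 70.2% of the wild-type level.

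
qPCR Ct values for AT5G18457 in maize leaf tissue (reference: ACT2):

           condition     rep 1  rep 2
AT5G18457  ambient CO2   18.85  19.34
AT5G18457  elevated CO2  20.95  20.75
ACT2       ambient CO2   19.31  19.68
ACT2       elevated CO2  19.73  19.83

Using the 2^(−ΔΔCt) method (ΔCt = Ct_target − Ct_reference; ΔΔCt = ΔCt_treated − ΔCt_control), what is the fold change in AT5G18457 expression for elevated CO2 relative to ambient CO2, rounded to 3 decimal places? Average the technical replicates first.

Mean Ct: AT5G18457 ambient CO2 19.095; AT5G18457 elevated CO2 20.850; ACT2 ambient CO2 19.495; ACT2 elevated CO2 19.780
ΔCt(ambient CO2) = 19.095 − 19.495 = -0.400
ΔCt(elevated CO2) = 20.850 − 19.780 = 1.070
ΔΔCt = 1.070 − (-0.400) = 1.470
Fold change = 2^(−1.470) = 0.3610

0.361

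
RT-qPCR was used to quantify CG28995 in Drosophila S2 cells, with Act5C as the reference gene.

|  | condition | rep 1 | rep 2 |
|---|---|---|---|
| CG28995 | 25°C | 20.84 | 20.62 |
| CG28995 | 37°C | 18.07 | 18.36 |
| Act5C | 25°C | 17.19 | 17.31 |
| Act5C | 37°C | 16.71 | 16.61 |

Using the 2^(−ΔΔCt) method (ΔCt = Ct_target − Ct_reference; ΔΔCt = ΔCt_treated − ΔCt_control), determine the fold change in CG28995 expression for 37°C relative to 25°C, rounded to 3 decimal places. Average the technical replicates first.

3.797

Mean Ct: CG28995 25°C 20.730; CG28995 37°C 18.215; Act5C 25°C 17.250; Act5C 37°C 16.660
ΔCt(25°C) = 20.730 − 17.250 = 3.480
ΔCt(37°C) = 18.215 − 16.660 = 1.555
ΔΔCt = 1.555 − 3.480 = -1.925
Fold change = 2^(−(-1.925)) = 2^1.925 = 3.7974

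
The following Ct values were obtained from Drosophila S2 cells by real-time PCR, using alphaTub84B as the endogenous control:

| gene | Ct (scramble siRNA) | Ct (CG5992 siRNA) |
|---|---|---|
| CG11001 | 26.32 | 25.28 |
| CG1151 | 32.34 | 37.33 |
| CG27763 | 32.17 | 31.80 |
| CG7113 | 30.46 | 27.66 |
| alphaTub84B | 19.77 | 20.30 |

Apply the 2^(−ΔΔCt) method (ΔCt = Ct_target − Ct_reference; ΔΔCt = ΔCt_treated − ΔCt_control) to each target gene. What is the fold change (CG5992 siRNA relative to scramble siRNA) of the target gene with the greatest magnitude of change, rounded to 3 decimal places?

CG11001: ΔΔCt = (25.28−20.30) − (26.32−19.77) = 4.98 − 6.55 = -1.57; fold change = 2^1.57 = 2.969
CG1151: ΔΔCt = (37.33−20.30) − (32.34−19.77) = 17.03 − 12.57 = 4.46; fold change = 2^-4.46 = 0.045
CG27763: ΔΔCt = (31.80−20.30) − (32.17−19.77) = 11.50 − 12.40 = -0.90; fold change = 2^0.90 = 1.866
CG7113: ΔΔCt = (27.66−20.30) − (30.46−19.77) = 7.36 − 10.69 = -3.33; fold change = 2^3.33 = 10.056
CG1151 has the largest |ΔΔCt| = 4.46.

0.045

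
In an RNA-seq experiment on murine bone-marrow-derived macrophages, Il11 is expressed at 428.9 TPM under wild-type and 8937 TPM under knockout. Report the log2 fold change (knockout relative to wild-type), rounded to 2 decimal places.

4.38

Fold change = 8937 / 428.9 = 20.8370
log2(20.8370) = 4.381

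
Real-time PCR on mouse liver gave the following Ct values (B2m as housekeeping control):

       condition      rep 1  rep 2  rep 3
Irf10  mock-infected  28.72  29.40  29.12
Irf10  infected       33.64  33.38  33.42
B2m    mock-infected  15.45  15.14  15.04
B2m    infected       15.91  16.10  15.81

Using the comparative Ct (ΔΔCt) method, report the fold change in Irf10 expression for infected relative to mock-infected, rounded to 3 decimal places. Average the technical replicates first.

0.079

Mean Ct: Irf10 mock-infected 29.080; Irf10 infected 33.480; B2m mock-infected 15.210; B2m infected 15.940
ΔCt(mock-infected) = 29.080 − 15.210 = 13.870
ΔCt(infected) = 33.480 − 15.940 = 17.540
ΔΔCt = 17.540 − 13.870 = 3.670
Fold change = 2^(−3.670) = 0.0786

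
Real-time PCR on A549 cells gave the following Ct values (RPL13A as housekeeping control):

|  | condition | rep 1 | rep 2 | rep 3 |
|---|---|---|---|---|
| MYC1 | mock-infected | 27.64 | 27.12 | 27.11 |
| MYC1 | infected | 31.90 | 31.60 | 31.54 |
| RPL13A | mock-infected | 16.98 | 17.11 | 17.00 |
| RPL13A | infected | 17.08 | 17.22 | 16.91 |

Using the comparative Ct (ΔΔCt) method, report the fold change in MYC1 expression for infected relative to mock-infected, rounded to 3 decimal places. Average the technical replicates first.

0.049

Mean Ct: MYC1 mock-infected 27.290; MYC1 infected 31.680; RPL13A mock-infected 17.030; RPL13A infected 17.070
ΔCt(mock-infected) = 27.290 − 17.030 = 10.260
ΔCt(infected) = 31.680 − 17.070 = 14.610
ΔΔCt = 14.610 − 10.260 = 4.350
Fold change = 2^(−4.350) = 0.0490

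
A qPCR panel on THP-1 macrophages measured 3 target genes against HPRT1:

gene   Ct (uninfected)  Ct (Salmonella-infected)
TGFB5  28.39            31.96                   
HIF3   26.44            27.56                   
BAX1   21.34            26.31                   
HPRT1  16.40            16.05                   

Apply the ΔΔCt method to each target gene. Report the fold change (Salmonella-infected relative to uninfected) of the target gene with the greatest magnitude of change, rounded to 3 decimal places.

0.025

TGFB5: ΔΔCt = (31.96−16.05) − (28.39−16.40) = 15.91 − 11.99 = 3.92; fold change = 2^-3.92 = 0.066
HIF3: ΔΔCt = (27.56−16.05) − (26.44−16.40) = 11.51 − 10.04 = 1.47; fold change = 2^-1.47 = 0.361
BAX1: ΔΔCt = (26.31−16.05) − (21.34−16.40) = 10.26 − 4.94 = 5.32; fold change = 2^-5.32 = 0.025
BAX1 has the largest |ΔΔCt| = 5.32.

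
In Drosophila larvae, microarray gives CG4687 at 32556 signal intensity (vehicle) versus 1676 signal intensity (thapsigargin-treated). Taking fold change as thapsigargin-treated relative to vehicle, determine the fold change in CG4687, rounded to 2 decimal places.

0.05

Fold change = 1676 / 32556 = 0.051
CG4687 is downregulated.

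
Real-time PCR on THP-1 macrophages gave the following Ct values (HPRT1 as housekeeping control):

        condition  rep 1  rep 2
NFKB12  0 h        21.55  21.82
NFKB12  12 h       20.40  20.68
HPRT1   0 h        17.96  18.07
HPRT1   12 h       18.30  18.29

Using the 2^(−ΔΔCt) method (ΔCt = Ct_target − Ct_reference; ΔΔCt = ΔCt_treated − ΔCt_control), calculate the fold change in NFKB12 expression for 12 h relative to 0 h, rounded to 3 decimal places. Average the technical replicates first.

Mean Ct: NFKB12 0 h 21.685; NFKB12 12 h 20.540; HPRT1 0 h 18.015; HPRT1 12 h 18.295
ΔCt(0 h) = 21.685 − 18.015 = 3.670
ΔCt(12 h) = 20.540 − 18.295 = 2.245
ΔΔCt = 2.245 − 3.670 = -1.425
Fold change = 2^(−(-1.425)) = 2^1.425 = 2.6851

2.685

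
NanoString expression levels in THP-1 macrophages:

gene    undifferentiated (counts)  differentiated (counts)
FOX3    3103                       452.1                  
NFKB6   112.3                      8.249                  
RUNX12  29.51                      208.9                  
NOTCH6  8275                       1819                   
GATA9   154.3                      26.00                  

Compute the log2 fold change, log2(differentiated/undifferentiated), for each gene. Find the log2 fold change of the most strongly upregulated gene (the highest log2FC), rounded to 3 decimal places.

2.824

log2(452.1/3103) = -2.779  (FOX3)
log2(8.249/112.3) = -3.767  (NFKB6)
log2(208.9/29.51) = 2.824  (RUNX12)
log2(1819/8275) = -2.186  (NOTCH6)
log2(26.00/154.3) = -2.569  (GATA9)
RUNX12 is most strongly upregulated.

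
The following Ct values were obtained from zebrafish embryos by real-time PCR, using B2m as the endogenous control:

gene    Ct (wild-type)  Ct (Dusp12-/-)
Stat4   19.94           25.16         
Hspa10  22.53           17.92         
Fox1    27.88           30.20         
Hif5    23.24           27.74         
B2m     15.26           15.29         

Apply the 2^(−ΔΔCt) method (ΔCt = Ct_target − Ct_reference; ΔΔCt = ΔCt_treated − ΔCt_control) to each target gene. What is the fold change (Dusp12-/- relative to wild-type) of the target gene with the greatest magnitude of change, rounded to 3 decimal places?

0.027

Stat4: ΔΔCt = (25.16−15.29) − (19.94−15.26) = 9.87 − 4.68 = 5.19; fold change = 2^-5.19 = 0.027
Hspa10: ΔΔCt = (17.92−15.29) − (22.53−15.26) = 2.63 − 7.27 = -4.64; fold change = 2^4.64 = 24.933
Fox1: ΔΔCt = (30.20−15.29) − (27.88−15.26) = 14.91 − 12.62 = 2.29; fold change = 2^-2.29 = 0.204
Hif5: ΔΔCt = (27.74−15.29) − (23.24−15.26) = 12.45 − 7.98 = 4.47; fold change = 2^-4.47 = 0.045
Stat4 has the largest |ΔΔCt| = 5.19.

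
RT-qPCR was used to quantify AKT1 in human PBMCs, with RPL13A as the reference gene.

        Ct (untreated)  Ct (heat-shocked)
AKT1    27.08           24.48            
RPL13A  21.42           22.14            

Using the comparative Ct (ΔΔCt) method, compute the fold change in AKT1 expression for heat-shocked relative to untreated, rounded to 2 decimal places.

9.99

ΔCt(untreated) = 27.080 − 21.420 = 5.660
ΔCt(heat-shocked) = 24.480 − 22.140 = 2.340
ΔΔCt = 2.340 − 5.660 = -3.320
Fold change = 2^(−(-3.320)) = 2^3.320 = 9.987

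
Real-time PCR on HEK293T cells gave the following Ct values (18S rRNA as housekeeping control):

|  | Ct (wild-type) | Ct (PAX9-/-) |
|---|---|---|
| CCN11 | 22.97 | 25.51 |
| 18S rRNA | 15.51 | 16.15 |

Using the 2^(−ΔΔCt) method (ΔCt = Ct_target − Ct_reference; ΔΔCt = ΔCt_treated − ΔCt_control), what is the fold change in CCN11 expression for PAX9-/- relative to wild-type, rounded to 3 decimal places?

0.268

ΔCt(wild-type) = 22.970 − 15.510 = 7.460
ΔCt(PAX9-/-) = 25.510 − 16.150 = 9.360
ΔΔCt = 9.360 − 7.460 = 1.900
Fold change = 2^(−1.900) = 0.2679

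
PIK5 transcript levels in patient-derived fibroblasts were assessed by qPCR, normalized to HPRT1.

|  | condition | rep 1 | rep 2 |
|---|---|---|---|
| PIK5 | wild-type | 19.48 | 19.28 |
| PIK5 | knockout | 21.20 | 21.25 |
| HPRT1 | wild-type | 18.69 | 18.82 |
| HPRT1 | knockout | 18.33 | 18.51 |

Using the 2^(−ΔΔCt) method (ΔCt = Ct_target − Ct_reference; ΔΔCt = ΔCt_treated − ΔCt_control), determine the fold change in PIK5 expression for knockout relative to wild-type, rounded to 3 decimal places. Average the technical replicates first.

0.221

Mean Ct: PIK5 wild-type 19.380; PIK5 knockout 21.225; HPRT1 wild-type 18.755; HPRT1 knockout 18.420
ΔCt(wild-type) = 19.380 − 18.755 = 0.625
ΔCt(knockout) = 21.225 − 18.420 = 2.805
ΔΔCt = 2.805 − 0.625 = 2.180
Fold change = 2^(−2.180) = 0.2207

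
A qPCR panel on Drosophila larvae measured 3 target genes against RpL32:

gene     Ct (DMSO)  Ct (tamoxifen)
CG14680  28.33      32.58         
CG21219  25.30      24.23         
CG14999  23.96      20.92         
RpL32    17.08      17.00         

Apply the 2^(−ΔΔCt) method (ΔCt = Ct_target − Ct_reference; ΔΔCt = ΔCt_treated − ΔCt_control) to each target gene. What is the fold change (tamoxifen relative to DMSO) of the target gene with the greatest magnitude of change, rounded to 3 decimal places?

0.050

CG14680: ΔΔCt = (32.58−17.00) − (28.33−17.08) = 15.58 − 11.25 = 4.33; fold change = 2^-4.33 = 0.050
CG21219: ΔΔCt = (24.23−17.00) − (25.30−17.08) = 7.23 − 8.22 = -0.99; fold change = 2^0.99 = 1.986
CG14999: ΔΔCt = (20.92−17.00) − (23.96−17.08) = 3.92 − 6.88 = -2.96; fold change = 2^2.96 = 7.781
CG14680 has the largest |ΔΔCt| = 4.33.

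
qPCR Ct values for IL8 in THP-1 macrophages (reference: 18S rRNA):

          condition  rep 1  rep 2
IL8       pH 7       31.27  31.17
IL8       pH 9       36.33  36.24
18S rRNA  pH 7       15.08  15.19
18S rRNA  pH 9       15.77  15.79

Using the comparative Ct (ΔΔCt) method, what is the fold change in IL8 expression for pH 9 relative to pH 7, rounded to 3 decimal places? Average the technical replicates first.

Mean Ct: IL8 pH 7 31.220; IL8 pH 9 36.285; 18S rRNA pH 7 15.135; 18S rRNA pH 9 15.780
ΔCt(pH 7) = 31.220 − 15.135 = 16.085
ΔCt(pH 9) = 36.285 − 15.780 = 20.505
ΔΔCt = 20.505 − 16.085 = 4.420
Fold change = 2^(−4.420) = 0.0467

0.047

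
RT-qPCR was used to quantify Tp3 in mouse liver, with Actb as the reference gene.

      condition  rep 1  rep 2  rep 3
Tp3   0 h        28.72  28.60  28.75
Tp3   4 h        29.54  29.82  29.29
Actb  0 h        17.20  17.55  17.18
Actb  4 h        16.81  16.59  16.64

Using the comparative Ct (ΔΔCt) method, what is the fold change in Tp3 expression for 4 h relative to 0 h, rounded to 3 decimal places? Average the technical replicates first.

Mean Ct: Tp3 0 h 28.690; Tp3 4 h 29.550; Actb 0 h 17.310; Actb 4 h 16.680
ΔCt(0 h) = 28.690 − 17.310 = 11.380
ΔCt(4 h) = 29.550 − 16.680 = 12.870
ΔΔCt = 12.870 − 11.380 = 1.490
Fold change = 2^(−1.490) = 0.3560

0.356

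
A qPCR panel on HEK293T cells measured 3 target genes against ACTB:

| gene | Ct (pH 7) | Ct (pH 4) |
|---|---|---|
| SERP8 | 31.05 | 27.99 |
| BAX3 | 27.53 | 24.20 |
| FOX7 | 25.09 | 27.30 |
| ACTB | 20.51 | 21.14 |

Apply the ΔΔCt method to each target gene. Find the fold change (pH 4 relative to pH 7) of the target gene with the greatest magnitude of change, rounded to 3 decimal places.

15.562

SERP8: ΔΔCt = (27.99−21.14) − (31.05−20.51) = 6.85 − 10.54 = -3.69; fold change = 2^3.69 = 12.906
BAX3: ΔΔCt = (24.20−21.14) − (27.53−20.51) = 3.06 − 7.02 = -3.96; fold change = 2^3.96 = 15.562
FOX7: ΔΔCt = (27.30−21.14) − (25.09−20.51) = 6.16 − 4.58 = 1.58; fold change = 2^-1.58 = 0.334
BAX3 has the largest |ΔΔCt| = 3.96.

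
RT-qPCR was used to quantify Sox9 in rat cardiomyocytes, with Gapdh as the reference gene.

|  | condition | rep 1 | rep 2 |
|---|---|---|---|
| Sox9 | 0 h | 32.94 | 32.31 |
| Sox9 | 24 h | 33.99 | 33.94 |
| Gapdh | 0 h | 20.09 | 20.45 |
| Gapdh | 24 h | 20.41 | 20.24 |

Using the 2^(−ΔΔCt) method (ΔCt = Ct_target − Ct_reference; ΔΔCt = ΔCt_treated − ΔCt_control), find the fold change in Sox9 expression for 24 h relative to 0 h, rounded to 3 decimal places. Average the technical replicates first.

Mean Ct: Sox9 0 h 32.625; Sox9 24 h 33.965; Gapdh 0 h 20.270; Gapdh 24 h 20.325
ΔCt(0 h) = 32.625 − 20.270 = 12.355
ΔCt(24 h) = 33.965 − 20.325 = 13.640
ΔΔCt = 13.640 − 12.355 = 1.285
Fold change = 2^(−1.285) = 0.4104

0.410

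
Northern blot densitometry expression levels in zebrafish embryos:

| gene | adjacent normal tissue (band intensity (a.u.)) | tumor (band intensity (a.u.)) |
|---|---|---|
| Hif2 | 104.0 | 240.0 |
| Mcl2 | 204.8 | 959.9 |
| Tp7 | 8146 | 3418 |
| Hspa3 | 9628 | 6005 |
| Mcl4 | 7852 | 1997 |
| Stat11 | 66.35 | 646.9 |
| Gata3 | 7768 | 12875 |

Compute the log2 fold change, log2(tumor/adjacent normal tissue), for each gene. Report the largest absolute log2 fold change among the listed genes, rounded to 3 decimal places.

3.285

log2(240.0/104.0) = 1.206  (Hif2)
log2(959.9/204.8) = 2.229  (Mcl2)
log2(3418/8146) = -1.253  (Tp7)
log2(6005/9628) = -0.681  (Hspa3)
log2(1997/7852) = -1.975  (Mcl4)
log2(646.9/66.35) = 3.285  (Stat11)
log2(12875/7768) = 0.729  (Gata3)
The largest magnitude belongs to Stat11.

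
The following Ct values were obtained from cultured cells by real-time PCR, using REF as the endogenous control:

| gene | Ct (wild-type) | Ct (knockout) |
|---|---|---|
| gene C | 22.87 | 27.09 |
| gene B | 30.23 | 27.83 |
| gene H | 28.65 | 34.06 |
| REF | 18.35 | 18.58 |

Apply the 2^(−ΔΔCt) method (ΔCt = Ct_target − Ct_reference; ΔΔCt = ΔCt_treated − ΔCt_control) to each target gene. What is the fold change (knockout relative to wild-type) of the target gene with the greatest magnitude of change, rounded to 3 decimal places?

gene C: ΔΔCt = (27.09−18.58) − (22.87−18.35) = 8.51 − 4.52 = 3.99; fold change = 2^-3.99 = 0.063
gene B: ΔΔCt = (27.83−18.58) − (30.23−18.35) = 9.25 − 11.88 = -2.63; fold change = 2^2.63 = 6.190
gene H: ΔΔCt = (34.06−18.58) − (28.65−18.35) = 15.48 − 10.30 = 5.18; fold change = 2^-5.18 = 0.028
gene H has the largest |ΔΔCt| = 5.18.

0.028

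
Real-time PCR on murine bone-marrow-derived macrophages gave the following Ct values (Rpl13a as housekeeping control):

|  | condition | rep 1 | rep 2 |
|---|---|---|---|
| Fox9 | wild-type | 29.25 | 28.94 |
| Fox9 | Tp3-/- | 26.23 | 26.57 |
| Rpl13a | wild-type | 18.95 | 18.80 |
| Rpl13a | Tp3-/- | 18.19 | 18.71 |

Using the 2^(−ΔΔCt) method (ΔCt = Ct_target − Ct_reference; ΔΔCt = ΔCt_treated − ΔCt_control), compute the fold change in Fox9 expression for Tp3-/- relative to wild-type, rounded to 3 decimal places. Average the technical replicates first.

Mean Ct: Fox9 wild-type 29.095; Fox9 Tp3-/- 26.400; Rpl13a wild-type 18.875; Rpl13a Tp3-/- 18.450
ΔCt(wild-type) = 29.095 − 18.875 = 10.220
ΔCt(Tp3-/-) = 26.400 − 18.450 = 7.950
ΔΔCt = 7.950 − 10.220 = -2.270
Fold change = 2^(−(-2.270)) = 2^2.270 = 4.8232

4.823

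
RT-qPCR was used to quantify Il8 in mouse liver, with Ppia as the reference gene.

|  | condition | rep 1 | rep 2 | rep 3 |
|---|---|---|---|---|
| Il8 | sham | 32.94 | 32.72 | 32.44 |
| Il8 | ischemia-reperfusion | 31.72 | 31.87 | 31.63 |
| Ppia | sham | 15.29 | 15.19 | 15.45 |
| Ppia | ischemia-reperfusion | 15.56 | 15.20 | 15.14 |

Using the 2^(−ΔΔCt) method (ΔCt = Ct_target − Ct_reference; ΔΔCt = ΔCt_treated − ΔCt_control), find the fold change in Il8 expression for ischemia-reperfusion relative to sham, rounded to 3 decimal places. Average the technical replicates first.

1.932

Mean Ct: Il8 sham 32.700; Il8 ischemia-reperfusion 31.740; Ppia sham 15.310; Ppia ischemia-reperfusion 15.300
ΔCt(sham) = 32.700 − 15.310 = 17.390
ΔCt(ischemia-reperfusion) = 31.740 − 15.300 = 16.440
ΔΔCt = 16.440 − 17.390 = -0.950
Fold change = 2^(−(-0.950)) = 2^0.950 = 1.9319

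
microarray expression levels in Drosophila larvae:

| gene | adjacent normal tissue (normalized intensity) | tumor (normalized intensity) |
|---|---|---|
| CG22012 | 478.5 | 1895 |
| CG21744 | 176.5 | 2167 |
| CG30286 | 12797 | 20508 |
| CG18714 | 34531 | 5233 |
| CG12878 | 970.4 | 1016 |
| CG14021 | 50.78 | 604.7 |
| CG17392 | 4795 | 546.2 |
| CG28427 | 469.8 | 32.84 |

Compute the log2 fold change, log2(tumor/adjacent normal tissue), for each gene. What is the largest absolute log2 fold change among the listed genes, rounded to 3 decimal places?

log2(1895/478.5) = 1.986  (CG22012)
log2(2167/176.5) = 3.618  (CG21744)
log2(20508/12797) = 0.680  (CG30286)
log2(5233/34531) = -2.722  (CG18714)
log2(1016/970.4) = 0.066  (CG12878)
log2(604.7/50.78) = 3.574  (CG14021)
log2(546.2/4795) = -3.134  (CG17392)
log2(32.84/469.8) = -3.839  (CG28427)
The largest magnitude belongs to CG28427.

3.839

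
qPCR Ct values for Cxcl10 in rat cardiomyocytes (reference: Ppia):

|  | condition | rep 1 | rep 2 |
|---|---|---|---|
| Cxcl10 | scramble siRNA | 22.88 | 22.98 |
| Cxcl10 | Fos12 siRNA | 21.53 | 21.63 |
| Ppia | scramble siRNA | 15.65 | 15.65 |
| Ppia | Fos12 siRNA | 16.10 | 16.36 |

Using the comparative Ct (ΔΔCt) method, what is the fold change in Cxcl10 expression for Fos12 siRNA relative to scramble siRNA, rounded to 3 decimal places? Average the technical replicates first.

3.811

Mean Ct: Cxcl10 scramble siRNA 22.930; Cxcl10 Fos12 siRNA 21.580; Ppia scramble siRNA 15.650; Ppia Fos12 siRNA 16.230
ΔCt(scramble siRNA) = 22.930 − 15.650 = 7.280
ΔCt(Fos12 siRNA) = 21.580 − 16.230 = 5.350
ΔΔCt = 5.350 − 7.280 = -1.930
Fold change = 2^(−(-1.930)) = 2^1.930 = 3.8106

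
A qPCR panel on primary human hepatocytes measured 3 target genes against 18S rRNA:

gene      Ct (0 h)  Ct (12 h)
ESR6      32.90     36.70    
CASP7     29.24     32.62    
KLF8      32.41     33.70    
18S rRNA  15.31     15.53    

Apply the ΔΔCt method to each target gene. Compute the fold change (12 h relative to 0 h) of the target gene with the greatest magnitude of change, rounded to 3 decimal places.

ESR6: ΔΔCt = (36.70−15.53) − (32.90−15.31) = 21.17 − 17.59 = 3.58; fold change = 2^-3.58 = 0.084
CASP7: ΔΔCt = (32.62−15.53) − (29.24−15.31) = 17.09 − 13.93 = 3.16; fold change = 2^-3.16 = 0.112
KLF8: ΔΔCt = (33.70−15.53) − (32.41−15.31) = 18.17 − 17.10 = 1.07; fold change = 2^-1.07 = 0.476
ESR6 has the largest |ΔΔCt| = 3.58.

0.084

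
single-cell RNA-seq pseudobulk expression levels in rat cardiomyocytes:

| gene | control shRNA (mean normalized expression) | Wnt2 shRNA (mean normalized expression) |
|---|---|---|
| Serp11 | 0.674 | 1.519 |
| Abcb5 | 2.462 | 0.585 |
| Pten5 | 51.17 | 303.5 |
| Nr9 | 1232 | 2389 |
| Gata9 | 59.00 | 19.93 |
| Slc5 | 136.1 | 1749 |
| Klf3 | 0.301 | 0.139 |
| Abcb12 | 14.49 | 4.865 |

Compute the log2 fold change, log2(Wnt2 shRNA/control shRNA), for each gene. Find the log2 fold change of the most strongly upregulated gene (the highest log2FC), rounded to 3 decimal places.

log2(1.519/0.674) = 1.172  (Serp11)
log2(0.585/2.462) = -2.073  (Abcb5)
log2(303.5/51.17) = 2.568  (Pten5)
log2(2389/1232) = 0.955  (Nr9)
log2(19.93/59.00) = -1.566  (Gata9)
log2(1749/136.1) = 3.684  (Slc5)
log2(0.139/0.301) = -1.115  (Klf3)
log2(4.865/14.49) = -1.575  (Abcb12)
Slc5 is most strongly upregulated.

3.684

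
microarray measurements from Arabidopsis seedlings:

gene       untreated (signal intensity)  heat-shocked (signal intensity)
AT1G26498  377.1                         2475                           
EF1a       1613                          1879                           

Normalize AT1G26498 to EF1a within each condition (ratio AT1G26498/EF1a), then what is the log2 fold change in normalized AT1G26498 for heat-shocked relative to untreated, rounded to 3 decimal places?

2.494

AT1G26498/EF1a (untreated) = 377.1 / 1613 = 0.23379
AT1G26498/EF1a (heat-shocked) = 2475 / 1879 = 1.3172
Fold change = 1.3172 / 0.23379 = 5.6341
log2(5.6341) = 2.4942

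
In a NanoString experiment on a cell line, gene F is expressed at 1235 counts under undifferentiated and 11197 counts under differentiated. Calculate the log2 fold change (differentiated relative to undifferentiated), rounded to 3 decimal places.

3.181

Fold change = 11197 / 1235 = 9.0664
log2(9.0664) = 3.1805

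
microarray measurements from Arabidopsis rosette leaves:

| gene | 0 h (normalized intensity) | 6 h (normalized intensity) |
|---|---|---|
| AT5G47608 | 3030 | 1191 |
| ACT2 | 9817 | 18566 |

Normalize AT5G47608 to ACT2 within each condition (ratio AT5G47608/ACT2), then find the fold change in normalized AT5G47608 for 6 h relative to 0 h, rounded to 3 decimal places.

0.208

AT5G47608/ACT2 (0 h) = 3030 / 9817 = 0.30865
AT5G47608/ACT2 (6 h) = 1191 / 18566 = 0.06415
Fold change = 0.06415 / 0.30865 = 0.2078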